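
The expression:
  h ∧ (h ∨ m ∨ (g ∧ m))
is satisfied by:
  {h: True}


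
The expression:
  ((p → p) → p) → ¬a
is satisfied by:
  {p: False, a: False}
  {a: True, p: False}
  {p: True, a: False}


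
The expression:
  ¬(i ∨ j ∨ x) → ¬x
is always true.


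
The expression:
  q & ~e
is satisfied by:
  {q: True, e: False}


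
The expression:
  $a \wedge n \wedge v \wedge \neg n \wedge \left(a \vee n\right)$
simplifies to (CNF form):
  $\text{False}$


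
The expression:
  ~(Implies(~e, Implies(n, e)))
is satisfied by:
  {n: True, e: False}


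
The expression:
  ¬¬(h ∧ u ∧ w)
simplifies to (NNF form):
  h ∧ u ∧ w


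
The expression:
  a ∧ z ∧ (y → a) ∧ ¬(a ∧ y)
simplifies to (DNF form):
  a ∧ z ∧ ¬y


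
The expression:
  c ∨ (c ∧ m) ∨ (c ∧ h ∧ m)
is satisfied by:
  {c: True}


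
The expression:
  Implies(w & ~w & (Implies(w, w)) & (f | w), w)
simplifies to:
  True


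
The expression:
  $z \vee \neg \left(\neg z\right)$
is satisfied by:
  {z: True}


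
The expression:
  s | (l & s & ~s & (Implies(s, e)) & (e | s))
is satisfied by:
  {s: True}


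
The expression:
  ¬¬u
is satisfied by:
  {u: True}


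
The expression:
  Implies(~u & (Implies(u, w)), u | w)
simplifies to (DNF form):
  u | w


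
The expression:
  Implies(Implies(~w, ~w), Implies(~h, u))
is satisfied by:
  {u: True, h: True}
  {u: True, h: False}
  {h: True, u: False}


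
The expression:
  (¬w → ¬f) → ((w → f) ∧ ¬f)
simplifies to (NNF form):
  ¬w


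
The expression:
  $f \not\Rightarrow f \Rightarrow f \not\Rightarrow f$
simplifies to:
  $\text{True}$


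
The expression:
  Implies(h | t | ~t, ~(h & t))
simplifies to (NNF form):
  ~h | ~t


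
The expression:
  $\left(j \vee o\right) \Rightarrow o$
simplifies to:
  $o \vee \neg j$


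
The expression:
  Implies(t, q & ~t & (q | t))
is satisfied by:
  {t: False}


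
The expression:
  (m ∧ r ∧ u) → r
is always true.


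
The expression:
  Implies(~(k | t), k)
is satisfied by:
  {k: True, t: True}
  {k: True, t: False}
  {t: True, k: False}


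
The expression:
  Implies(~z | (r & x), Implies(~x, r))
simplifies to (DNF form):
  r | x | z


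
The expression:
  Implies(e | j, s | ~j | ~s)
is always true.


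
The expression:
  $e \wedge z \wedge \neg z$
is never true.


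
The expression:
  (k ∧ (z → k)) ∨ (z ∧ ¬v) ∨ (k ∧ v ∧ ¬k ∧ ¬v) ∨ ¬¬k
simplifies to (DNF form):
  k ∨ (z ∧ ¬v)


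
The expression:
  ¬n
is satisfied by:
  {n: False}


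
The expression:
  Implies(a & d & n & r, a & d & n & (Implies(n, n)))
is always true.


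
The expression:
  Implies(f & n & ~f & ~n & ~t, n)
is always true.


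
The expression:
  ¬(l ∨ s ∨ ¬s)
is never true.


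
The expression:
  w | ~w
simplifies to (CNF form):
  True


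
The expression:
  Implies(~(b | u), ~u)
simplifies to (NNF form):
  True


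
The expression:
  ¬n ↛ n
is always true.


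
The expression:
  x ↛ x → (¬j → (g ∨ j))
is always true.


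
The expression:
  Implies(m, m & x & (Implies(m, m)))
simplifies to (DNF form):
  x | ~m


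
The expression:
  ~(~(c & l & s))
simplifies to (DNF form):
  c & l & s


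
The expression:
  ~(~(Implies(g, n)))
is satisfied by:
  {n: True, g: False}
  {g: False, n: False}
  {g: True, n: True}


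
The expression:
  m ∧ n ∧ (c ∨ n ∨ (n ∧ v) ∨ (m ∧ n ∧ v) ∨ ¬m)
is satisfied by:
  {m: True, n: True}


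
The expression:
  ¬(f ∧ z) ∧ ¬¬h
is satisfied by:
  {h: True, z: False, f: False}
  {h: True, f: True, z: False}
  {h: True, z: True, f: False}


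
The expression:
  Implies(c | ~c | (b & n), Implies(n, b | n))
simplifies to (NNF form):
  True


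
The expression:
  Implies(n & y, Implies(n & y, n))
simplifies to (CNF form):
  True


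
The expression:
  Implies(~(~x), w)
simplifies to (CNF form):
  w | ~x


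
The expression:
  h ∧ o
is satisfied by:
  {h: True, o: True}


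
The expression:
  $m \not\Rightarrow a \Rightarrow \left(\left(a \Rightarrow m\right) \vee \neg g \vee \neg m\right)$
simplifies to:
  $\text{True}$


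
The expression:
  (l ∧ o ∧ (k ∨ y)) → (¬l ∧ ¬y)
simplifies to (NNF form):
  (¬k ∧ ¬y) ∨ ¬l ∨ ¬o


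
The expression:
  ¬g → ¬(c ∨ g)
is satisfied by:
  {g: True, c: False}
  {c: False, g: False}
  {c: True, g: True}


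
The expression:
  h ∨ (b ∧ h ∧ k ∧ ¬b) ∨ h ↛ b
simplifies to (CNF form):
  h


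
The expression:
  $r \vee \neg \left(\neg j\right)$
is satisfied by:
  {r: True, j: True}
  {r: True, j: False}
  {j: True, r: False}


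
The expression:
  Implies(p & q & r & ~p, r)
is always true.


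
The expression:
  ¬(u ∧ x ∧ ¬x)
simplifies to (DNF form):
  True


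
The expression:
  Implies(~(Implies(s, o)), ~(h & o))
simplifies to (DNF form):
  True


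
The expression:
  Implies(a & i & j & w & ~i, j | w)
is always true.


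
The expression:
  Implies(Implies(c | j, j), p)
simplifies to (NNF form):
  p | (c & ~j)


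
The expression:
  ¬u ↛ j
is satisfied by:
  {u: False, j: False}


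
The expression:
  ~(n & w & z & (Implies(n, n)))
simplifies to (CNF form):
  ~n | ~w | ~z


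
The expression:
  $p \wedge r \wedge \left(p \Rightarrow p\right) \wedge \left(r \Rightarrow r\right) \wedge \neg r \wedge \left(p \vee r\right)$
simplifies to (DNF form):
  $\text{False}$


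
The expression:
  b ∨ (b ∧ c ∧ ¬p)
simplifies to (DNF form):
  b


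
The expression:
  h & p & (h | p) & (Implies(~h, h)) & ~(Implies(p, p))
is never true.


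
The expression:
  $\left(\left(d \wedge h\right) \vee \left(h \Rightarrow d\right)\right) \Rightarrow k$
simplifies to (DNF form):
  $k \vee \left(h \wedge \neg d\right)$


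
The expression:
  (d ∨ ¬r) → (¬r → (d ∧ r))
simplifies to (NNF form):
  r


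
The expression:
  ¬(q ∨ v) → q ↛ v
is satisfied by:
  {q: True, v: True}
  {q: True, v: False}
  {v: True, q: False}


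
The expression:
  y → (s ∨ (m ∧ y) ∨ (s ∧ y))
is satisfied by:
  {m: True, s: True, y: False}
  {m: True, s: False, y: False}
  {s: True, m: False, y: False}
  {m: False, s: False, y: False}
  {y: True, m: True, s: True}
  {y: True, m: True, s: False}
  {y: True, s: True, m: False}


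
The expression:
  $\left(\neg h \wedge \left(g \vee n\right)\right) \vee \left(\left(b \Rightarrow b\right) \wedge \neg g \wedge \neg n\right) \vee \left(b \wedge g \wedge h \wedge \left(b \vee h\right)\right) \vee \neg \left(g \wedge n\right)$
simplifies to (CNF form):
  $b \vee \neg g \vee \neg h \vee \neg n$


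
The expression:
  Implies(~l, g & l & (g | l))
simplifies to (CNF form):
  l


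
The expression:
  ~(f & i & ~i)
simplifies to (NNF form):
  True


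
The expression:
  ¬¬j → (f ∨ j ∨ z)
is always true.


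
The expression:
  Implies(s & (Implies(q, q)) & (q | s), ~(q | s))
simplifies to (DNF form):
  ~s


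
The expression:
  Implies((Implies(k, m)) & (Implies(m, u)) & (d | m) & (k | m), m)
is always true.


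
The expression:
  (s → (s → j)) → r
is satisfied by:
  {r: True, s: True, j: False}
  {r: True, j: False, s: False}
  {r: True, s: True, j: True}
  {r: True, j: True, s: False}
  {s: True, j: False, r: False}


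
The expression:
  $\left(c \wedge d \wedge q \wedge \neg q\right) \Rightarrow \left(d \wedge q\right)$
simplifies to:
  $\text{True}$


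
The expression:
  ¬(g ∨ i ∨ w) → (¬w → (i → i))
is always true.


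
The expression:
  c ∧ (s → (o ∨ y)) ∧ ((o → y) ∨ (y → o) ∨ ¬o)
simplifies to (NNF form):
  c ∧ (o ∨ y ∨ ¬s)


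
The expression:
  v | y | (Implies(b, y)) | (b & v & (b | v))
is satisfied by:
  {y: True, v: True, b: False}
  {y: True, v: False, b: False}
  {v: True, y: False, b: False}
  {y: False, v: False, b: False}
  {y: True, b: True, v: True}
  {y: True, b: True, v: False}
  {b: True, v: True, y: False}


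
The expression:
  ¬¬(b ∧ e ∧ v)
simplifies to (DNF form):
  b ∧ e ∧ v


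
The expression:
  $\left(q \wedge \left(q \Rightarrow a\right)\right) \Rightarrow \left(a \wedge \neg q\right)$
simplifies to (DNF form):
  $\neg a \vee \neg q$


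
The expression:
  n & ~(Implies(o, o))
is never true.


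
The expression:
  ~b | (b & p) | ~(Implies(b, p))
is always true.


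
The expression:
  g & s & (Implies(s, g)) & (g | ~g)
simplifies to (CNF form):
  g & s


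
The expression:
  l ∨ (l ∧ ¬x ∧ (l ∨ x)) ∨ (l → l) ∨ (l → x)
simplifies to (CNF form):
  True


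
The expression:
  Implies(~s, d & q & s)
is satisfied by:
  {s: True}


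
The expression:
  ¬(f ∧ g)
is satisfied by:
  {g: False, f: False}
  {f: True, g: False}
  {g: True, f: False}


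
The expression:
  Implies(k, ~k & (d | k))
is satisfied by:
  {k: False}


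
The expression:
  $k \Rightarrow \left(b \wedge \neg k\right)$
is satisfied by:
  {k: False}


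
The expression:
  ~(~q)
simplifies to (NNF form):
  q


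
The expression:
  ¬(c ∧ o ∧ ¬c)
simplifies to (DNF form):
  True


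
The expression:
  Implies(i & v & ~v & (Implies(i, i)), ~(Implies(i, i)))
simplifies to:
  True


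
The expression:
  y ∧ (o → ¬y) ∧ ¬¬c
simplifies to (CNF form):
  c ∧ y ∧ ¬o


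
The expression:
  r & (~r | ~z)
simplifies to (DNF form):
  r & ~z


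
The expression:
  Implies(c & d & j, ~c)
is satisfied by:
  {c: False, d: False, j: False}
  {j: True, c: False, d: False}
  {d: True, c: False, j: False}
  {j: True, d: True, c: False}
  {c: True, j: False, d: False}
  {j: True, c: True, d: False}
  {d: True, c: True, j: False}


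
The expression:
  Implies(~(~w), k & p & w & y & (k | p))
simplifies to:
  ~w | (k & p & y)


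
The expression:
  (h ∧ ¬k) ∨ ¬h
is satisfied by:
  {h: False, k: False}
  {k: True, h: False}
  {h: True, k: False}


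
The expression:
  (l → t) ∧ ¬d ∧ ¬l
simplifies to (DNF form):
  ¬d ∧ ¬l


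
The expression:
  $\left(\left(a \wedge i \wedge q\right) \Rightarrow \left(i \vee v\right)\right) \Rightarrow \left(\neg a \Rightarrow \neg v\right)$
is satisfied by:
  {a: True, v: False}
  {v: False, a: False}
  {v: True, a: True}


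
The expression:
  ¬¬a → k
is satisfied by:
  {k: True, a: False}
  {a: False, k: False}
  {a: True, k: True}


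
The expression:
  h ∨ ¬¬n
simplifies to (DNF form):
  h ∨ n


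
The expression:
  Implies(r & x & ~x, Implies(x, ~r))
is always true.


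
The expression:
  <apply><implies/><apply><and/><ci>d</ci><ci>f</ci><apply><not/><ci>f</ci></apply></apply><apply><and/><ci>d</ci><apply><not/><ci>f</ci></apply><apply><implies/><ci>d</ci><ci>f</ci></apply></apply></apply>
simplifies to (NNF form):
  <true/>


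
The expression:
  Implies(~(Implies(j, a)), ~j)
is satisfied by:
  {a: True, j: False}
  {j: False, a: False}
  {j: True, a: True}


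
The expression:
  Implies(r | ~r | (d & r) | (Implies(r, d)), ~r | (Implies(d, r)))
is always true.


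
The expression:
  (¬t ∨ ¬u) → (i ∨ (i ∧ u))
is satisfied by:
  {i: True, t: True, u: True}
  {i: True, t: True, u: False}
  {i: True, u: True, t: False}
  {i: True, u: False, t: False}
  {t: True, u: True, i: False}


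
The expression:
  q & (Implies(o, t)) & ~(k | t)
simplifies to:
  q & ~k & ~o & ~t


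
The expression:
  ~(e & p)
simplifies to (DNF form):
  ~e | ~p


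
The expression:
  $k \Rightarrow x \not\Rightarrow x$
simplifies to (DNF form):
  $\neg k$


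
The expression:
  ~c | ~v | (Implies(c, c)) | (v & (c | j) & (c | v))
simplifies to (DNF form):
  True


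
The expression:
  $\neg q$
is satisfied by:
  {q: False}


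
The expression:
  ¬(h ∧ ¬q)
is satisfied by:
  {q: True, h: False}
  {h: False, q: False}
  {h: True, q: True}


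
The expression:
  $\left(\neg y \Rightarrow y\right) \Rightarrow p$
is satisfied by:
  {p: True, y: False}
  {y: False, p: False}
  {y: True, p: True}


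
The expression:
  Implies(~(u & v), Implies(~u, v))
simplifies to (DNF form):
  u | v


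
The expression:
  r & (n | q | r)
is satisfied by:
  {r: True}


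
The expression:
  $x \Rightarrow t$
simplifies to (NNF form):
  $t \vee \neg x$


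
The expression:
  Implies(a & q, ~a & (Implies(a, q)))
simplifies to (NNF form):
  ~a | ~q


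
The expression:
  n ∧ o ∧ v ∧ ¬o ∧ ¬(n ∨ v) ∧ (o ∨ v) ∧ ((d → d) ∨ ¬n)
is never true.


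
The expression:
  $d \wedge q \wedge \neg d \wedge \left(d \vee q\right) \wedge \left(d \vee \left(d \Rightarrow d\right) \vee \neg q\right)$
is never true.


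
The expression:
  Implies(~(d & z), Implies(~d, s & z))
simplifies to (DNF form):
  d | (s & z)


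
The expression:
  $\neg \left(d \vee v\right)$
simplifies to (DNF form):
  $\neg d \wedge \neg v$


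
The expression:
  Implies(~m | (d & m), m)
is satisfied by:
  {m: True}


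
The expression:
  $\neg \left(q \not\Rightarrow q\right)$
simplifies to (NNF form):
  $\text{True}$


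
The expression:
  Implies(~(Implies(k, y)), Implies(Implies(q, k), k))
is always true.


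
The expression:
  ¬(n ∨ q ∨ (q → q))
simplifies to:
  False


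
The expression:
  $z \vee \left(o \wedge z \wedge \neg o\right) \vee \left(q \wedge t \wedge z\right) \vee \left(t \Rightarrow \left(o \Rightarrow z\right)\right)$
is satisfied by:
  {z: True, o: False, t: False}
  {o: False, t: False, z: False}
  {z: True, t: True, o: False}
  {t: True, o: False, z: False}
  {z: True, o: True, t: False}
  {o: True, z: False, t: False}
  {z: True, t: True, o: True}


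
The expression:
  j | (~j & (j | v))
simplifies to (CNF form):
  j | v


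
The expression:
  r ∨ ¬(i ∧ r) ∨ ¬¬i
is always true.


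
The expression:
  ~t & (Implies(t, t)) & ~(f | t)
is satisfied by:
  {t: False, f: False}


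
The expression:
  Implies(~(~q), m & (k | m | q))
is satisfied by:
  {m: True, q: False}
  {q: False, m: False}
  {q: True, m: True}


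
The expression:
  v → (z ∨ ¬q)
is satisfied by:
  {z: True, v: False, q: False}
  {v: False, q: False, z: False}
  {z: True, q: True, v: False}
  {q: True, v: False, z: False}
  {z: True, v: True, q: False}
  {v: True, z: False, q: False}
  {z: True, q: True, v: True}


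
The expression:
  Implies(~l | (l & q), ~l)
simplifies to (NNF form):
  ~l | ~q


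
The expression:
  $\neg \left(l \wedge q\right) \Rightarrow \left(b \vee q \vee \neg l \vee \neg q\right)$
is always true.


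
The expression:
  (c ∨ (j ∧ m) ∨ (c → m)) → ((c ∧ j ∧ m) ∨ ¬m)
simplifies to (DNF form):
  (c ∧ j) ∨ ¬m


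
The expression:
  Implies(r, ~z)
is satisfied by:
  {z: False, r: False}
  {r: True, z: False}
  {z: True, r: False}


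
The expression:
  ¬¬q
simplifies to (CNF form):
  q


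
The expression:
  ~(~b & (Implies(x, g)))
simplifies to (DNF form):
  b | (x & ~g)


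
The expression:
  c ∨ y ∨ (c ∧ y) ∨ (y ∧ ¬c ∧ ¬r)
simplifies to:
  c ∨ y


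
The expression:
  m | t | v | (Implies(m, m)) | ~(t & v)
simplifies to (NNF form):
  True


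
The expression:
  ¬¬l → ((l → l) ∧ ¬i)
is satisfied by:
  {l: False, i: False}
  {i: True, l: False}
  {l: True, i: False}


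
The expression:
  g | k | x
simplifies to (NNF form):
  g | k | x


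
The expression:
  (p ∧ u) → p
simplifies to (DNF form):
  True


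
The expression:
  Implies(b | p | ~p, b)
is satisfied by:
  {b: True}


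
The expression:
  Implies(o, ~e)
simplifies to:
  ~e | ~o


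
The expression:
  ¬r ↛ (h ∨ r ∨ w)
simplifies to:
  ¬h ∧ ¬r ∧ ¬w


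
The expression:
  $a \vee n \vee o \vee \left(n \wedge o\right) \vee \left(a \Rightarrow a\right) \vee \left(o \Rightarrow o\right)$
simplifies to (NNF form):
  $\text{True}$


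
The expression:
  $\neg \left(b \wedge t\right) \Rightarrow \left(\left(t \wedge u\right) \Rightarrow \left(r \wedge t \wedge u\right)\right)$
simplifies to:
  $b \vee r \vee \neg t \vee \neg u$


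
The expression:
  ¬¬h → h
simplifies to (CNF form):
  True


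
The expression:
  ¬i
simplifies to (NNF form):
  ¬i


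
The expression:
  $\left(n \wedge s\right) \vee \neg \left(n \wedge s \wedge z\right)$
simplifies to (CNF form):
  $\text{True}$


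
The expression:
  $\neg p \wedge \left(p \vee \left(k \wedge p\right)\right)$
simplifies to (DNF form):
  $\text{False}$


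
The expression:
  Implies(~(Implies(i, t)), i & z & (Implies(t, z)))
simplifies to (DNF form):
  t | z | ~i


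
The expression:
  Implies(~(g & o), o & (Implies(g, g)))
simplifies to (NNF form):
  o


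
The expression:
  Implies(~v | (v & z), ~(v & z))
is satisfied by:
  {v: False, z: False}
  {z: True, v: False}
  {v: True, z: False}


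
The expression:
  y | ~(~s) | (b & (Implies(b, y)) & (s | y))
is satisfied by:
  {y: True, s: True}
  {y: True, s: False}
  {s: True, y: False}


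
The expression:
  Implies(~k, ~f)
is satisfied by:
  {k: True, f: False}
  {f: False, k: False}
  {f: True, k: True}


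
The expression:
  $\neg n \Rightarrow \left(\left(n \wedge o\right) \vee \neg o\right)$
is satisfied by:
  {n: True, o: False}
  {o: False, n: False}
  {o: True, n: True}


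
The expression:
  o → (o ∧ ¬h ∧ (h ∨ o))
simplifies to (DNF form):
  ¬h ∨ ¬o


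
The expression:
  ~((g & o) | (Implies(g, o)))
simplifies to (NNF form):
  g & ~o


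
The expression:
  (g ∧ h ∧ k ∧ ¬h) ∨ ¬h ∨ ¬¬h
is always true.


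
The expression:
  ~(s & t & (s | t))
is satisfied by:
  {s: False, t: False}
  {t: True, s: False}
  {s: True, t: False}


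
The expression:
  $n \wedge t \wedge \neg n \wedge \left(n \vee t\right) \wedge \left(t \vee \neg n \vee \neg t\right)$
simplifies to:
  $\text{False}$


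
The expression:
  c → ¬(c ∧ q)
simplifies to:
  ¬c ∨ ¬q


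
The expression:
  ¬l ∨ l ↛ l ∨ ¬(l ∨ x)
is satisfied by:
  {l: False}


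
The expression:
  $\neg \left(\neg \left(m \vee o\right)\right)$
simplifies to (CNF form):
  $m \vee o$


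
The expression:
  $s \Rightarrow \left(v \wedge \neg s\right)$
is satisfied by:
  {s: False}


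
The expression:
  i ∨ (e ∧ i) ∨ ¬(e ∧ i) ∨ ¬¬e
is always true.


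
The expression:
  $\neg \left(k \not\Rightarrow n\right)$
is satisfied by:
  {n: True, k: False}
  {k: False, n: False}
  {k: True, n: True}


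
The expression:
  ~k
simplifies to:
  ~k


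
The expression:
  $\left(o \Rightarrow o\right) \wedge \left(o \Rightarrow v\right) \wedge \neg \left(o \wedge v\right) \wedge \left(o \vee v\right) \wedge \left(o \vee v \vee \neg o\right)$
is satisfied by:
  {v: True, o: False}


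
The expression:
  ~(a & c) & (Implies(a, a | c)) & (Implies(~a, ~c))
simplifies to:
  ~c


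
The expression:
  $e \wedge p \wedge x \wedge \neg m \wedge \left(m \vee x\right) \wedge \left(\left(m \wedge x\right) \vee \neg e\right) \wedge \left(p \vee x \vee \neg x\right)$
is never true.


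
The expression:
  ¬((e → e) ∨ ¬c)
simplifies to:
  False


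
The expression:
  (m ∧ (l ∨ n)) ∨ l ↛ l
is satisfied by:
  {n: True, l: True, m: True}
  {n: True, m: True, l: False}
  {l: True, m: True, n: False}


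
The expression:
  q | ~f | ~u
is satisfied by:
  {q: True, u: False, f: False}
  {u: False, f: False, q: False}
  {f: True, q: True, u: False}
  {f: True, u: False, q: False}
  {q: True, u: True, f: False}
  {u: True, q: False, f: False}
  {f: True, u: True, q: True}


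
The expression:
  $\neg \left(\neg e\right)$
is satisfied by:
  {e: True}


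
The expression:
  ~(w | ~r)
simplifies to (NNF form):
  r & ~w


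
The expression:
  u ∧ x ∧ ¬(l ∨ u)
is never true.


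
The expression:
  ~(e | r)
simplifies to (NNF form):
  ~e & ~r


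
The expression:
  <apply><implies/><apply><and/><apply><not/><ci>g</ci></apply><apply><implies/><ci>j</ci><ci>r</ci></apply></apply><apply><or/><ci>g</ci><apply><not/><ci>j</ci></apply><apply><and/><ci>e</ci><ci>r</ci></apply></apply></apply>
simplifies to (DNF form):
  <apply><or/><ci>e</ci><ci>g</ci><apply><not/><ci>j</ci></apply><apply><not/><ci>r</ci></apply></apply>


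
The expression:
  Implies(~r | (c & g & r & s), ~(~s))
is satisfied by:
  {r: True, s: True}
  {r: True, s: False}
  {s: True, r: False}


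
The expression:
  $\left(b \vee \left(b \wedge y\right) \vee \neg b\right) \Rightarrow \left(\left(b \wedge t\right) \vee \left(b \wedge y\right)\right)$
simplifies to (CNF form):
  $b \wedge \left(t \vee y\right)$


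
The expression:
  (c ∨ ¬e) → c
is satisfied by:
  {c: True, e: True}
  {c: True, e: False}
  {e: True, c: False}


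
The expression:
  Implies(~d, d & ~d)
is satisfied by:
  {d: True}


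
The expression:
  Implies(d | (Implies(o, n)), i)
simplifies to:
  i | (o & ~d & ~n)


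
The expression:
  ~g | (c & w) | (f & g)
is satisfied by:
  {w: True, f: True, c: True, g: False}
  {w: True, f: True, c: False, g: False}
  {f: True, c: True, w: False, g: False}
  {f: True, w: False, c: False, g: False}
  {w: True, c: True, f: False, g: False}
  {w: True, c: False, f: False, g: False}
  {c: True, w: False, f: False, g: False}
  {c: False, w: False, f: False, g: False}
  {g: True, w: True, f: True, c: True}
  {g: True, w: True, f: True, c: False}
  {g: True, f: True, c: True, w: False}
  {g: True, f: True, c: False, w: False}
  {g: True, w: True, c: True, f: False}


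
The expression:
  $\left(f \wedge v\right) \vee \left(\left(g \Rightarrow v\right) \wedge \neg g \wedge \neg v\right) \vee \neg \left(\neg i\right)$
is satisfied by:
  {i: True, f: True, g: False, v: False}
  {i: True, g: False, f: False, v: False}
  {i: True, v: True, f: True, g: False}
  {i: True, v: True, g: False, f: False}
  {i: True, f: True, g: True, v: False}
  {i: True, g: True, f: False, v: False}
  {i: True, v: True, g: True, f: True}
  {i: True, v: True, g: True, f: False}
  {f: True, v: False, g: False, i: False}
  {v: False, g: False, f: False, i: False}
  {f: True, v: True, g: False, i: False}
  {v: True, f: True, g: True, i: False}


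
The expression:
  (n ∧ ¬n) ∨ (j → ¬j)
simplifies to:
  ¬j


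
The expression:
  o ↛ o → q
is always true.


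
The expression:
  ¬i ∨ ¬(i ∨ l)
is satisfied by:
  {i: False}


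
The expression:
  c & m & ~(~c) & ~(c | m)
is never true.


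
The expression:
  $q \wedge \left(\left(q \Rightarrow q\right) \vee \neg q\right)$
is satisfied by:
  {q: True}


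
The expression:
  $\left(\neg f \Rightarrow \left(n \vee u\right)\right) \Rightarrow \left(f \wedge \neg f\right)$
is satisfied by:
  {n: False, u: False, f: False}


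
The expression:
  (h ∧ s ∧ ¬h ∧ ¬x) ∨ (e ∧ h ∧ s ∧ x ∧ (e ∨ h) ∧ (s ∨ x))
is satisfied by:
  {h: True, e: True, s: True, x: True}


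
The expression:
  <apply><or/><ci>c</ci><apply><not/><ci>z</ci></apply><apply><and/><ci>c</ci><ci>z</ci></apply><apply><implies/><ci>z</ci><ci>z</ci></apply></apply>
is always true.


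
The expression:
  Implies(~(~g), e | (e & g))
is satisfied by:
  {e: True, g: False}
  {g: False, e: False}
  {g: True, e: True}


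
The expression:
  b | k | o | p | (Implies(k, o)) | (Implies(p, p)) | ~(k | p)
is always true.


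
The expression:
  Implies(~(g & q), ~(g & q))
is always true.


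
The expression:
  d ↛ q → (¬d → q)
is always true.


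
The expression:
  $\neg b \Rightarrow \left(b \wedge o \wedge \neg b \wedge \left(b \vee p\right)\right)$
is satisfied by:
  {b: True}


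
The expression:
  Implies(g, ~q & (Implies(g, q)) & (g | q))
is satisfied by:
  {g: False}


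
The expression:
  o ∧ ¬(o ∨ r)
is never true.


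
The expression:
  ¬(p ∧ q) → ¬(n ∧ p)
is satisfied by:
  {q: True, p: False, n: False}
  {p: False, n: False, q: False}
  {n: True, q: True, p: False}
  {n: True, p: False, q: False}
  {q: True, p: True, n: False}
  {p: True, q: False, n: False}
  {n: True, p: True, q: True}


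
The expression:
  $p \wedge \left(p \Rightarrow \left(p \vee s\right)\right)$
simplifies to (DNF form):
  $p$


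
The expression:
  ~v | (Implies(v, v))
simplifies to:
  True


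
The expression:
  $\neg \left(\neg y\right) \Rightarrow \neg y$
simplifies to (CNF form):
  $\neg y$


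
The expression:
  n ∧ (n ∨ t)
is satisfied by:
  {n: True}


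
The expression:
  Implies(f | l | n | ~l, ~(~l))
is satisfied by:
  {l: True}


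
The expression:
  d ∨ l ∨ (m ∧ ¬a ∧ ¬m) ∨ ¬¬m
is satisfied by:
  {d: True, m: True, l: True}
  {d: True, m: True, l: False}
  {d: True, l: True, m: False}
  {d: True, l: False, m: False}
  {m: True, l: True, d: False}
  {m: True, l: False, d: False}
  {l: True, m: False, d: False}


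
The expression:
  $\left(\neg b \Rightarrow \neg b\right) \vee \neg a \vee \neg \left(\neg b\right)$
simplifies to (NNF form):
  $\text{True}$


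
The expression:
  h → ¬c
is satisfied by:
  {h: False, c: False}
  {c: True, h: False}
  {h: True, c: False}


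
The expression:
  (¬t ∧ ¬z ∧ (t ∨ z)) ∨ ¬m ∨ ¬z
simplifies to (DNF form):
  ¬m ∨ ¬z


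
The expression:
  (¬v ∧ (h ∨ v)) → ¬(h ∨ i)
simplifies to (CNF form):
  v ∨ ¬h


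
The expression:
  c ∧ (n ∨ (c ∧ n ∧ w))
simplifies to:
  c ∧ n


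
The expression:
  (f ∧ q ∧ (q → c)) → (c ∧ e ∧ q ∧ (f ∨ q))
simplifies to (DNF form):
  e ∨ ¬c ∨ ¬f ∨ ¬q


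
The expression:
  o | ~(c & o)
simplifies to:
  True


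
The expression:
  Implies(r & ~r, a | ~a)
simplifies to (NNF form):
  True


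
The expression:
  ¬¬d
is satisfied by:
  {d: True}


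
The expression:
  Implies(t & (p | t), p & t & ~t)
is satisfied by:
  {t: False}


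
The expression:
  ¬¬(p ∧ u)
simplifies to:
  p ∧ u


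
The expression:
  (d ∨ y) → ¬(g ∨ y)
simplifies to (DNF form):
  (¬d ∧ ¬y) ∨ (¬g ∧ ¬y)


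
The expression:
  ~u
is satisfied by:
  {u: False}


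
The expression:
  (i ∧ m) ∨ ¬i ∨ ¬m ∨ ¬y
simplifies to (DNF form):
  True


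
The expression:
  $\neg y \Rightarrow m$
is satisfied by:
  {y: True, m: True}
  {y: True, m: False}
  {m: True, y: False}


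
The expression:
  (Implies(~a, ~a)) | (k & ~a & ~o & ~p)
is always true.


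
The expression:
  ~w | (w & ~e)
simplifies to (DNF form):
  ~e | ~w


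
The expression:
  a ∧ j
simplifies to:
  a ∧ j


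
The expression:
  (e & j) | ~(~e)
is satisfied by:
  {e: True}


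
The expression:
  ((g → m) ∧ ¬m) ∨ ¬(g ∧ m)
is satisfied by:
  {g: False, m: False}
  {m: True, g: False}
  {g: True, m: False}


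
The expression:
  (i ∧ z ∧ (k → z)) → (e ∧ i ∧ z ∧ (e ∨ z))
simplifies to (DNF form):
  e ∨ ¬i ∨ ¬z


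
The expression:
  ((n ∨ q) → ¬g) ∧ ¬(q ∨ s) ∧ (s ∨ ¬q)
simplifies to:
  ¬q ∧ ¬s ∧ (¬g ∨ ¬n)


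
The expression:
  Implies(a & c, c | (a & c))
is always true.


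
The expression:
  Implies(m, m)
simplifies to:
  True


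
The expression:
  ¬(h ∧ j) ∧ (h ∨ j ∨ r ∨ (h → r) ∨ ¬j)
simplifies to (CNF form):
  ¬h ∨ ¬j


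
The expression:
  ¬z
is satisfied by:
  {z: False}


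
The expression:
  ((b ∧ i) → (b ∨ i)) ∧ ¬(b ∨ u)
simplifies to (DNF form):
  ¬b ∧ ¬u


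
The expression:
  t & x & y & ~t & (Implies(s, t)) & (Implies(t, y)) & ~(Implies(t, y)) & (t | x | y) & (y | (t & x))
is never true.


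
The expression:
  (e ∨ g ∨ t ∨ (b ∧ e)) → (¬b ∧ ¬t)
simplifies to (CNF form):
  ¬t ∧ (¬b ∨ ¬e) ∧ (¬b ∨ ¬g)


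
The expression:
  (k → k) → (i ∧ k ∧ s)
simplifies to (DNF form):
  i ∧ k ∧ s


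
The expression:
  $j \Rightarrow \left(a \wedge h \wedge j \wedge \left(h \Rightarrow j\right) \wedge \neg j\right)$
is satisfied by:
  {j: False}


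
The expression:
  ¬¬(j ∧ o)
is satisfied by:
  {j: True, o: True}


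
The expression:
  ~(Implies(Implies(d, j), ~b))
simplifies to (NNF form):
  b & (j | ~d)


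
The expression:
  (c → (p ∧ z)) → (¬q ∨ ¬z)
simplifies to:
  (c ∧ ¬p) ∨ ¬q ∨ ¬z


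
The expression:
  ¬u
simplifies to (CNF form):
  ¬u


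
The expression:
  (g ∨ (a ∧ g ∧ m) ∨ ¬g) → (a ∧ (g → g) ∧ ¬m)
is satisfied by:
  {a: True, m: False}


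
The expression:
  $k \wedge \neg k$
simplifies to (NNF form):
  $\text{False}$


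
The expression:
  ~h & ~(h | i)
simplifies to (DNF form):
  ~h & ~i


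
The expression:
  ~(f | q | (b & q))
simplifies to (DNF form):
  ~f & ~q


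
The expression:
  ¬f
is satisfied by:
  {f: False}


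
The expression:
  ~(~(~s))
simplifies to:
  ~s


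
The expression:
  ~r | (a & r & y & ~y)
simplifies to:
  ~r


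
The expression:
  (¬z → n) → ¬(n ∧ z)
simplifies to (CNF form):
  ¬n ∨ ¬z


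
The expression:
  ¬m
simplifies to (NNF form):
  ¬m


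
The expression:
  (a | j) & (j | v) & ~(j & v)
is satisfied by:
  {j: True, a: True, v: False}
  {j: True, a: False, v: False}
  {v: True, a: True, j: False}


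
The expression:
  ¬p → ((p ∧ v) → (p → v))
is always true.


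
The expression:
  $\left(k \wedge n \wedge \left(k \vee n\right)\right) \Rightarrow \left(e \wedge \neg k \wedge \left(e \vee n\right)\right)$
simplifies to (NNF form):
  $\neg k \vee \neg n$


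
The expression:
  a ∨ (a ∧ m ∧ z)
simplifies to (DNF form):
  a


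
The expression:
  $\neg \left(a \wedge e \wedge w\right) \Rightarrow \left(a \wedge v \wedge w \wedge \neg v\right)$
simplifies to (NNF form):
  $a \wedge e \wedge w$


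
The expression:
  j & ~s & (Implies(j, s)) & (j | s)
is never true.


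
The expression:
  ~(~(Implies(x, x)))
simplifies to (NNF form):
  True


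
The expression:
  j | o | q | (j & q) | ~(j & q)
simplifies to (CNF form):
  True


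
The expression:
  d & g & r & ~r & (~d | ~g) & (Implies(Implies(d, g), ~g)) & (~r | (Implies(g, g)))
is never true.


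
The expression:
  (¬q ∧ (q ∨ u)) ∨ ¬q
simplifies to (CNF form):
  ¬q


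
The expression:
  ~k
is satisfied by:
  {k: False}


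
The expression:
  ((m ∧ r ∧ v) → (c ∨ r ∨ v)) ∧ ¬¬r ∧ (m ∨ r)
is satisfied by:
  {r: True}


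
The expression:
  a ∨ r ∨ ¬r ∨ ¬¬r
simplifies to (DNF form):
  True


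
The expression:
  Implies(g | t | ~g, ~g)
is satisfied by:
  {g: False}


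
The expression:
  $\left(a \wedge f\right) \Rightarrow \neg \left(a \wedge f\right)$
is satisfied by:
  {a: False, f: False}
  {f: True, a: False}
  {a: True, f: False}


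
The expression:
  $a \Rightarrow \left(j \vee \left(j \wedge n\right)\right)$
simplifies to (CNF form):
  $j \vee \neg a$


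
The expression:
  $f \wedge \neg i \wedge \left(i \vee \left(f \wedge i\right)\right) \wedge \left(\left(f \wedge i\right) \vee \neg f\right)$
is never true.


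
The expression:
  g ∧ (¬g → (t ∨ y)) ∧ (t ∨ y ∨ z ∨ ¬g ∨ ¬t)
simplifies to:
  g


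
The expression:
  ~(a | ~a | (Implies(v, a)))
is never true.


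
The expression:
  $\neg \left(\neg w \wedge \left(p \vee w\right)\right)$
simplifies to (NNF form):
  $w \vee \neg p$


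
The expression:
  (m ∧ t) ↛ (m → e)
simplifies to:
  m ∧ t ∧ ¬e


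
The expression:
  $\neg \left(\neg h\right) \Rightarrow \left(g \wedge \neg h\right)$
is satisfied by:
  {h: False}


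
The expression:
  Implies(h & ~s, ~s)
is always true.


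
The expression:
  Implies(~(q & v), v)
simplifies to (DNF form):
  v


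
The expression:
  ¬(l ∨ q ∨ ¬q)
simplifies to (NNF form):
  False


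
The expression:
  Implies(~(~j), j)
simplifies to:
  True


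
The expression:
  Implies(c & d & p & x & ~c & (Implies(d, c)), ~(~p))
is always true.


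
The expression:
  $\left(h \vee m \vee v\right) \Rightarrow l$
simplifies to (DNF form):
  $l \vee \left(\neg h \wedge \neg m \wedge \neg v\right)$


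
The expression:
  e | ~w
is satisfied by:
  {e: True, w: False}
  {w: False, e: False}
  {w: True, e: True}


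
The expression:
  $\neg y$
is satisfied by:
  {y: False}


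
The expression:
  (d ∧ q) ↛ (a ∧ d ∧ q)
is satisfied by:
  {d: True, q: True, a: False}


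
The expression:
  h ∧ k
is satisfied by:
  {h: True, k: True}


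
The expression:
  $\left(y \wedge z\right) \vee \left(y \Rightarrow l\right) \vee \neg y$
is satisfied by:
  {z: True, l: True, y: False}
  {z: True, l: False, y: False}
  {l: True, z: False, y: False}
  {z: False, l: False, y: False}
  {y: True, z: True, l: True}
  {y: True, z: True, l: False}
  {y: True, l: True, z: False}


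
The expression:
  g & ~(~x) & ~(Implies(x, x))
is never true.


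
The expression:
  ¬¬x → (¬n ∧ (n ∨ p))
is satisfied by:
  {p: True, n: False, x: False}
  {n: False, x: False, p: False}
  {p: True, n: True, x: False}
  {n: True, p: False, x: False}
  {x: True, p: True, n: False}


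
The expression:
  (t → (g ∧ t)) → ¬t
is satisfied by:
  {g: False, t: False}
  {t: True, g: False}
  {g: True, t: False}


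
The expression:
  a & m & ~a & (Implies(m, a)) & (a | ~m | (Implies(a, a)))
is never true.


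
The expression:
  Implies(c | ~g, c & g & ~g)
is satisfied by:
  {g: True, c: False}


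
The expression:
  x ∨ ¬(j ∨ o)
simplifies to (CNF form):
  (x ∨ ¬j) ∧ (x ∨ ¬o)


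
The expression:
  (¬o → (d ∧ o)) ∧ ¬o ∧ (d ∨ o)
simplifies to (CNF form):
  False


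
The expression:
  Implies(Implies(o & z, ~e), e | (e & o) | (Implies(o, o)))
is always true.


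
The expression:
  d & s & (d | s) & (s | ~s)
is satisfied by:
  {s: True, d: True}


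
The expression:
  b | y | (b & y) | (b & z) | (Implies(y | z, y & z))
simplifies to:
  b | y | ~z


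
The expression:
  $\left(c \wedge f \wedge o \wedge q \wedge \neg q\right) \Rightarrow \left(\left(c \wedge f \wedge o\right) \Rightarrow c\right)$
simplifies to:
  $\text{True}$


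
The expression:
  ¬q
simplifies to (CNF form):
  ¬q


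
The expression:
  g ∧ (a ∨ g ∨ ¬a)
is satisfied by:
  {g: True}


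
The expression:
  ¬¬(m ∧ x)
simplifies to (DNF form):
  m ∧ x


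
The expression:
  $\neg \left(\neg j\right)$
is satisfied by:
  {j: True}


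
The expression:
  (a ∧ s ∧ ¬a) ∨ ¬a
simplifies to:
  ¬a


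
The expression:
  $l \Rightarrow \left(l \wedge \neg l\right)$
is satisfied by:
  {l: False}


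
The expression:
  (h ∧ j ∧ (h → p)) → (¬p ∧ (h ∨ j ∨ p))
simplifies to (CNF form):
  ¬h ∨ ¬j ∨ ¬p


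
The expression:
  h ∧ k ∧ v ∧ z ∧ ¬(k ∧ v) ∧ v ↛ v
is never true.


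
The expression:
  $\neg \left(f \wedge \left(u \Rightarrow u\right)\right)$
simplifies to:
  $\neg f$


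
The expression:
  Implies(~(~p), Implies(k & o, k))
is always true.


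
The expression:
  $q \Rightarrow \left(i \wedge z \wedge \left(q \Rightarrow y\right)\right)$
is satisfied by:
  {y: True, z: True, i: True, q: False}
  {y: True, z: True, i: False, q: False}
  {y: True, i: True, z: False, q: False}
  {y: True, i: False, z: False, q: False}
  {z: True, i: True, y: False, q: False}
  {z: True, y: False, i: False, q: False}
  {z: False, i: True, y: False, q: False}
  {z: False, y: False, i: False, q: False}
  {y: True, q: True, z: True, i: True}


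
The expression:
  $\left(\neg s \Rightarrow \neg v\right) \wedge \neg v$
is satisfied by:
  {v: False}


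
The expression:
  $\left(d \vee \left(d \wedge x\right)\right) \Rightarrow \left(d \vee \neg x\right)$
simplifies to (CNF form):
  $\text{True}$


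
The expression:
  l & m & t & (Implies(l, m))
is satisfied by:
  {t: True, m: True, l: True}


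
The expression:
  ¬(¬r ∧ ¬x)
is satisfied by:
  {r: True, x: True}
  {r: True, x: False}
  {x: True, r: False}


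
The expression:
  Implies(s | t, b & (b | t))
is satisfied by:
  {b: True, t: False, s: False}
  {b: True, s: True, t: False}
  {b: True, t: True, s: False}
  {b: True, s: True, t: True}
  {s: False, t: False, b: False}


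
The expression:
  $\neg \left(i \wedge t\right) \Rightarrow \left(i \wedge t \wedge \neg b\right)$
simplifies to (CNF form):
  $i \wedge t$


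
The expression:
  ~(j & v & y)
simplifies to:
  ~j | ~v | ~y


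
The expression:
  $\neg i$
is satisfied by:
  {i: False}


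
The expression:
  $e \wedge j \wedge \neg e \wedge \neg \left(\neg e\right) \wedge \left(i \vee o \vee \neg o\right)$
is never true.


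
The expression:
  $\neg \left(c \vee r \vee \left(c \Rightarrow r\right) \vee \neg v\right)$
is never true.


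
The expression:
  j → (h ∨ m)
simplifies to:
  h ∨ m ∨ ¬j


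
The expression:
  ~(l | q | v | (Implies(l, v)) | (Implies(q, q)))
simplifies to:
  False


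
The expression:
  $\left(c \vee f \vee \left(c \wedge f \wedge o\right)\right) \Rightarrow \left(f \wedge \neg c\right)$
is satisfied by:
  {c: False}


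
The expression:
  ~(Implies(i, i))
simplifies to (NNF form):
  False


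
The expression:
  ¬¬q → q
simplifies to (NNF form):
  True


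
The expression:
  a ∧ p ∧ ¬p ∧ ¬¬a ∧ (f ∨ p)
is never true.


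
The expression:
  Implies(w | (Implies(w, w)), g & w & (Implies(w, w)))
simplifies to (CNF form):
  g & w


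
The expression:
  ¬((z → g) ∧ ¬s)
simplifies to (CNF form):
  (s ∨ z) ∧ (s ∨ ¬g)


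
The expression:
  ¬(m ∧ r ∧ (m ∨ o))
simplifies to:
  ¬m ∨ ¬r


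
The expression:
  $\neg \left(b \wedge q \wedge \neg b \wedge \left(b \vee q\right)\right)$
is always true.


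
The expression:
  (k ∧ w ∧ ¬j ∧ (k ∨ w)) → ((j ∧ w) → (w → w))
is always true.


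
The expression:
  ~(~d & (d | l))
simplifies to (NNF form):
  d | ~l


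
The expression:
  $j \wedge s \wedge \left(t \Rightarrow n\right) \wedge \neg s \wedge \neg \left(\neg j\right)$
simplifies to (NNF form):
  $\text{False}$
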